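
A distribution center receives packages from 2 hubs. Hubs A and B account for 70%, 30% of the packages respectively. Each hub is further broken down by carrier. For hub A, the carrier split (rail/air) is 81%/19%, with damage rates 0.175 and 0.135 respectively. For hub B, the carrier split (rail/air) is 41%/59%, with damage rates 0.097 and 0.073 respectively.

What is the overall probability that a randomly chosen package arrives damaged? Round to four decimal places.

P(D) ≈ 0.1420

P(D|A) = 0.81·0.175 + 0.19·0.135 = 0.14175 + 0.02565 = 0.1674
P(D|B) = 0.41·0.097 + 0.59·0.073 = 0.03977 + 0.04307 = 0.08284
Then overall,
P(D) = 0.7·0.1674 + 0.3·0.08284
      = 0.11718 + 0.024852 = 0.142032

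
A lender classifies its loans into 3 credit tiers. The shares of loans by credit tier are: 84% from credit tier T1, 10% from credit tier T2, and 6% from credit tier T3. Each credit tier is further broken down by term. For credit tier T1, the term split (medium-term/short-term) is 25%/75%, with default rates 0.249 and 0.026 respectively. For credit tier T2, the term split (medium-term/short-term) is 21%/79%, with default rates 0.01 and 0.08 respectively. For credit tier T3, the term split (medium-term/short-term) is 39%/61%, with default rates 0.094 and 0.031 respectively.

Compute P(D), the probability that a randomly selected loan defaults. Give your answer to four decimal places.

P(D|T1) = 0.25·0.249 + 0.75·0.026 = 0.06225 + 0.0195 = 0.08175
P(D|T2) = 0.21·0.01 + 0.79·0.08 = 0.0021 + 0.0632 = 0.0653
P(D|T3) = 0.39·0.094 + 0.61·0.031 = 0.03666 + 0.01891 = 0.05557
By total probability over the outer partition,
P(D) = 0.84·0.08175 + 0.1·0.0653 + 0.06·0.05557
      = 0.06867 + 0.00653 + 0.0033342 = 0.0785342

0.0785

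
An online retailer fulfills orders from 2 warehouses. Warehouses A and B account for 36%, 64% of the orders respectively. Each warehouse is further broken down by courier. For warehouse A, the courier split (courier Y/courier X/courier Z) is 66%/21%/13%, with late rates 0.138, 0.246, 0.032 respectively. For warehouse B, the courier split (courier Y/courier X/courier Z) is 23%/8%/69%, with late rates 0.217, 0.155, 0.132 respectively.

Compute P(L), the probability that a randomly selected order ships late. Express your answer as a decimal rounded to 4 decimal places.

0.1511

P(L|A) = 0.66·0.138 + 0.21·0.246 + 0.13·0.032 = 0.09108 + 0.05166 + 0.00416 = 0.1469
P(L|B) = 0.23·0.217 + 0.08·0.155 + 0.69·0.132 = 0.04991 + 0.0124 + 0.09108 = 0.15339
Then overall,
P(L) = 0.36·0.1469 + 0.64·0.15339
      = 0.052884 + 0.0981696 = 0.1510536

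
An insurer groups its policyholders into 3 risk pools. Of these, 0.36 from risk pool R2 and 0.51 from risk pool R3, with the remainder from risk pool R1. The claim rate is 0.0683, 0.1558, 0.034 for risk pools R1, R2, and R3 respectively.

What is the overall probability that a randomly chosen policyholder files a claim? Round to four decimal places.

P(R1) = 1 − (0.36 + 0.51) = 0.13.
P(C) = P(C|R1)·P(R1) + P(C|R2)·P(R2) + P(C|R3)·P(R3)
      = 0.0683·0.13 + 0.1558·0.36 + 0.034·0.51
      = 0.008879 + 0.056088 + 0.01734 = 0.082307

P(C) ≈ 0.0823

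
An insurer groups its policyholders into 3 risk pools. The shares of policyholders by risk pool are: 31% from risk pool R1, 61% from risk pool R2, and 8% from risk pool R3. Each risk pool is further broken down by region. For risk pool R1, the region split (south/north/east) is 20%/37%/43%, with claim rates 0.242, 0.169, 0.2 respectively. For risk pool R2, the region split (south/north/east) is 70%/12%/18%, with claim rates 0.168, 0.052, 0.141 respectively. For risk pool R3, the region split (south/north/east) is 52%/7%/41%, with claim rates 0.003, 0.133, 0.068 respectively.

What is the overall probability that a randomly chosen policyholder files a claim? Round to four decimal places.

P(C|R1) = 0.2·0.242 + 0.37·0.169 + 0.43·0.2 = 0.0484 + 0.06253 + 0.086 = 0.19693
P(C|R2) = 0.7·0.168 + 0.12·0.052 + 0.18·0.141 = 0.1176 + 0.00624 + 0.02538 = 0.14922
P(C|R3) = 0.52·0.003 + 0.07·0.133 + 0.41·0.068 = 0.00156 + 0.00931 + 0.02788 = 0.03875
Then overall,
P(C) = 0.31·0.19693 + 0.61·0.14922 + 0.08·0.03875
      = 0.0610483 + 0.0910242 + 0.0031 = 0.1551725

0.1552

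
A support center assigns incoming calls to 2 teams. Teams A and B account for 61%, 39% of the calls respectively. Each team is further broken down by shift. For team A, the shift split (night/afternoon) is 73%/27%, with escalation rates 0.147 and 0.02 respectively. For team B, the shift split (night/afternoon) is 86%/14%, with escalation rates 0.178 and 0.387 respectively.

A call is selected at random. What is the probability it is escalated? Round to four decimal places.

P(E) ≈ 0.1496

P(E|A) = 0.73·0.147 + 0.27·0.02 = 0.10731 + 0.0054 = 0.11271
P(E|B) = 0.86·0.178 + 0.14·0.387 = 0.15308 + 0.05418 = 0.20726
Then overall,
P(E) = 0.61·0.11271 + 0.39·0.20726
      = 0.0687531 + 0.0808314 = 0.1495845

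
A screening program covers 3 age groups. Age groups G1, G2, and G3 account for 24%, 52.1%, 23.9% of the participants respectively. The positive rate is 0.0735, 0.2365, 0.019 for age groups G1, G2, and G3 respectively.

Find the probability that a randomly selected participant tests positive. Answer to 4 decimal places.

0.1454

P(T) = P(T|G1)·P(G1) + P(T|G2)·P(G2) + P(T|G3)·P(G3)
      = 0.0735·0.24 + 0.2365·0.521 + 0.019·0.239
      = 0.01764 + 0.1232165 + 0.004541 = 0.1453975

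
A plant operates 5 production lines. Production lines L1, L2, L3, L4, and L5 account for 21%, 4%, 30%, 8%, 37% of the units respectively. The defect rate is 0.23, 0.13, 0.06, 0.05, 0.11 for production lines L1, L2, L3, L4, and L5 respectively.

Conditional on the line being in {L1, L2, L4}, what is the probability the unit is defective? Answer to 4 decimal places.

Let S = {L1, L2, L4}.
P(S) = 0.21 + 0.04 + 0.08 = 0.33.
P(D ∩ S) = 0.23·0.21 + 0.13·0.04 + 0.05·0.08 = 0.0483 + 0.0052 + 0.004 = 0.0575.
P(D | S) = 0.0575 / 0.33 = 0.174242…

P(D|S) ≈ 0.1742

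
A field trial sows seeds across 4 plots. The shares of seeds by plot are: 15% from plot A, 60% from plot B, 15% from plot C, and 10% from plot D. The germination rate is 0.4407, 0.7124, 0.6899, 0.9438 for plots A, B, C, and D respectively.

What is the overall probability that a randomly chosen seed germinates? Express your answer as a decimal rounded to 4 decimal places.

P(G) ≈ 0.6914

Using total probability over the partition,
P(G) = P(G|A)·P(A) + P(G|B)·P(B) + P(G|C)·P(C) + P(G|D)·P(D)
      = 0.4407·0.15 + 0.7124·0.6 + 0.6899·0.15 + 0.9438·0.1
      = 0.066105 + 0.42744 + 0.103485 + 0.09438 = 0.69141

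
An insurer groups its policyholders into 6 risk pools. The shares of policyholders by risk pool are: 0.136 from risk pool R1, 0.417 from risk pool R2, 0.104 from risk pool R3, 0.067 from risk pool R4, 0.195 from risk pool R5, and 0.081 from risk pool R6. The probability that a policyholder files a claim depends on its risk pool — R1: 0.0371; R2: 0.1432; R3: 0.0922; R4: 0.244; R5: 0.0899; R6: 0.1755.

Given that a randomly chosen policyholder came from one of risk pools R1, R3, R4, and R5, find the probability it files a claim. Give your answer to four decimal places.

0.0966

Let S = {R1, R3, R4, R5}.
P(S) = 0.136 + 0.104 + 0.067 + 0.195 = 0.502.
P(C ∩ S) = 0.0371·0.136 + 0.0922·0.104 + 0.244·0.067 + 0.0899·0.195 = 0.0050456 + 0.0095888 + 0.016348 + 0.0175305 = 0.0485129.
P(C | S) = 0.0485129 / 0.502 = 0.096639…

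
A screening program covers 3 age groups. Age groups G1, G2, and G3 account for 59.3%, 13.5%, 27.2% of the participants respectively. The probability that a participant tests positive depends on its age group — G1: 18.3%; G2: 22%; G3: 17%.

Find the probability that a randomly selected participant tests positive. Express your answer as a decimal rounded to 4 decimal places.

By the law of total probability,
P(T) = P(T|G1)·P(G1) + P(T|G2)·P(G2) + P(T|G3)·P(G3)
      = 0.183·0.593 + 0.22·0.135 + 0.17·0.272
      = 0.108519 + 0.0297 + 0.04624 = 0.184459

P(T) ≈ 0.1845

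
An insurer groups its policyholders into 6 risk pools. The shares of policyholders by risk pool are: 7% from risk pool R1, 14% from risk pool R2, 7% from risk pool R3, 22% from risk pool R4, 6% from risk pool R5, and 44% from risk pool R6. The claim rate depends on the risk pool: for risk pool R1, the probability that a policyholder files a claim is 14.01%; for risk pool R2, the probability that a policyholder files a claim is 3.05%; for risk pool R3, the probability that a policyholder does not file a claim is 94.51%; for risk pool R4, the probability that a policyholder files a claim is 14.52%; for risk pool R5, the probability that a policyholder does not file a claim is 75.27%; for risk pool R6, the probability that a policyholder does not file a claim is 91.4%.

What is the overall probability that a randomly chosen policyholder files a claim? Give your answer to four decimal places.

P(C) ≈ 0.1025

P(C|R3) = 1 − 0.9451 = 0.0549.
P(C|R5) = 1 − 0.7527 = 0.2473.
P(C|R6) = 1 − 0.914 = 0.086.
P(C) = P(C|R1)·P(R1) + P(C|R2)·P(R2) + P(C|R3)·P(R3) + P(C|R4)·P(R4) + P(C|R5)·P(R5) + P(C|R6)·P(R6)
      = 0.1401·0.07 + 0.0305·0.14 + 0.0549·0.07 + 0.1452·0.22 + 0.2473·0.06 + 0.086·0.44
      = 0.009807 + 0.00427 + 0.003843 + 0.031944 + 0.014838 + 0.03784 = 0.102542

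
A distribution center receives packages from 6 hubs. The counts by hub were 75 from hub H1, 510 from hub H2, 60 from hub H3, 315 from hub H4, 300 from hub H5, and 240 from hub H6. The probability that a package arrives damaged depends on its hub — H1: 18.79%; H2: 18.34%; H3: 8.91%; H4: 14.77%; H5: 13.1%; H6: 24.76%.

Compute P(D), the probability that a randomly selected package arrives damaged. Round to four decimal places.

0.1721

Total: 75 + 510 + 60 + 315 + 300 + 240 = 1500.
P(H1) = 75/1500 = 0.05. P(H2) = 510/1500 = 0.34. P(H3) = 60/1500 = 0.04. P(H4) = 315/1500 = 0.21. P(H5) = 300/1500 = 0.2. P(H6) = 240/1500 = 0.16.
P(D) = P(D|H1)·P(H1) + P(D|H2)·P(H2) + P(D|H3)·P(H3) + P(D|H4)·P(H4) + P(D|H5)·P(H5) + P(D|H6)·P(H6)
      = 0.1879·0.05 + 0.1834·0.34 + 0.0891·0.04 + 0.1477·0.21 + 0.131·0.2 + 0.2476·0.16
      = 0.009395 + 0.062356 + 0.003564 + 0.031017 + 0.0262 + 0.039616 = 0.172148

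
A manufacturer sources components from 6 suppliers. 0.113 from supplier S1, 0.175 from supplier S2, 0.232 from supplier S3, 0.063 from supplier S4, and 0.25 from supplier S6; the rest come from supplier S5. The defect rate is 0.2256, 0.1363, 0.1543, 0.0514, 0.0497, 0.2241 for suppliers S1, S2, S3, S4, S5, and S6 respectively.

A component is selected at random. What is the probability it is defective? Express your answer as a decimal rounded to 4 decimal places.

P(D) ≈ 0.1527

P(S5) = 1 − (0.113 + 0.175 + 0.232 + 0.063 + 0.25) = 0.167.
Summing over the partition,
P(D) = P(D|S1)·P(S1) + P(D|S2)·P(S2) + P(D|S3)·P(S3) + P(D|S4)·P(S4) + P(D|S5)·P(S5) + P(D|S6)·P(S6)
      = 0.2256·0.113 + 0.1363·0.175 + 0.1543·0.232 + 0.0514·0.063 + 0.0497·0.167 + 0.2241·0.25
      = 0.0254928 + 0.0238525 + 0.0357976 + 0.0032382 + 0.0082999 + 0.056025 = 0.152706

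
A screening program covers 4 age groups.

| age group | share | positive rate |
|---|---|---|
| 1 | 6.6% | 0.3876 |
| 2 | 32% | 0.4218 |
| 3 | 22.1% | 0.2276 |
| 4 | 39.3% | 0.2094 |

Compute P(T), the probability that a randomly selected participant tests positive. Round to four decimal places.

0.2932

By the law of total probability,
P(T) = P(T|1)·P(1) + P(T|2)·P(2) + P(T|3)·P(3) + P(T|4)·P(4)
      = 0.3876·0.066 + 0.4218·0.32 + 0.2276·0.221 + 0.2094·0.393
      = 0.0255816 + 0.134976 + 0.0502996 + 0.0822942 = 0.2931514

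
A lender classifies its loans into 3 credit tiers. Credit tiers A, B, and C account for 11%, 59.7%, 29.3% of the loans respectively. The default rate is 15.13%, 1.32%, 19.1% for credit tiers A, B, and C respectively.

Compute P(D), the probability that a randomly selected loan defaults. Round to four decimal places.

P(D) = P(D|A)·P(A) + P(D|B)·P(B) + P(D|C)·P(C)
      = 0.1513·0.11 + 0.0132·0.597 + 0.191·0.293
      = 0.016643 + 0.0078804 + 0.055963 = 0.0804864

0.0805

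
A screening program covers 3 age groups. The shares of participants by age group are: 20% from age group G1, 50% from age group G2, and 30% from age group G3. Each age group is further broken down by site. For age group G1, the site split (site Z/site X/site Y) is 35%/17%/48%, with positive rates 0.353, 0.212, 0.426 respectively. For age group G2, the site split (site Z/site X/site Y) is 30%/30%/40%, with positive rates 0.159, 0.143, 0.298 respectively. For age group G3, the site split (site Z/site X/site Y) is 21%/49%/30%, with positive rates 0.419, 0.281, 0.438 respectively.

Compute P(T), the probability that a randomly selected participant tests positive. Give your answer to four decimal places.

P(T|G1) = 0.35·0.353 + 0.17·0.212 + 0.48·0.426 = 0.12355 + 0.03604 + 0.20448 = 0.36407
P(T|G2) = 0.3·0.159 + 0.3·0.143 + 0.4·0.298 = 0.0477 + 0.0429 + 0.1192 = 0.2098
P(T|G3) = 0.21·0.419 + 0.49·0.281 + 0.3·0.438 = 0.08799 + 0.13769 + 0.1314 = 0.35708
Then overall,
P(T) = 0.2·0.36407 + 0.5·0.2098 + 0.3·0.35708
      = 0.072814 + 0.1049 + 0.107124 = 0.284838

0.2848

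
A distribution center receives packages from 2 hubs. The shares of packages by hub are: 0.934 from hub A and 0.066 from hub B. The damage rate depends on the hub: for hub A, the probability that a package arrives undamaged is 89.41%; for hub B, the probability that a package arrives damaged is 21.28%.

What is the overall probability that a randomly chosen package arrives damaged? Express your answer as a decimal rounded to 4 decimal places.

P(D|A) = 1 − 0.8941 = 0.1059.
P(D) = P(D|A)·P(A) + P(D|B)·P(B)
      = 0.1059·0.934 + 0.2128·0.066
      = 0.0989106 + 0.0140448 = 0.1129554

P(D) ≈ 0.1130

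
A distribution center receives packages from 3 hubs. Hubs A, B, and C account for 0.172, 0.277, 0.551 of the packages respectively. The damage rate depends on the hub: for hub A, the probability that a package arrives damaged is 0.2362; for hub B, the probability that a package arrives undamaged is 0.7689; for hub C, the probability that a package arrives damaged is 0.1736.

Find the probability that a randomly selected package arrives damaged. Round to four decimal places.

P(D) ≈ 0.2003

P(D|B) = 1 − 0.7689 = 0.2311.
Using total probability over the partition,
P(D) = P(D|A)·P(A) + P(D|B)·P(B) + P(D|C)·P(C)
      = 0.2362·0.172 + 0.2311·0.277 + 0.1736·0.551
      = 0.0406264 + 0.0640147 + 0.0956536 = 0.2002947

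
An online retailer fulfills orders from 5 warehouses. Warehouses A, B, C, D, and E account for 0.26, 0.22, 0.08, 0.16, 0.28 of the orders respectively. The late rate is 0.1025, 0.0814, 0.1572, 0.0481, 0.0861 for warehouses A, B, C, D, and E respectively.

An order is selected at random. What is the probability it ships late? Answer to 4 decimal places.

P(L) ≈ 0.0889

P(L) = P(L|A)·P(A) + P(L|B)·P(B) + P(L|C)·P(C) + P(L|D)·P(D) + P(L|E)·P(E)
      = 0.1025·0.26 + 0.0814·0.22 + 0.1572·0.08 + 0.0481·0.16 + 0.0861·0.28
      = 0.02665 + 0.017908 + 0.012576 + 0.007696 + 0.024108 = 0.088938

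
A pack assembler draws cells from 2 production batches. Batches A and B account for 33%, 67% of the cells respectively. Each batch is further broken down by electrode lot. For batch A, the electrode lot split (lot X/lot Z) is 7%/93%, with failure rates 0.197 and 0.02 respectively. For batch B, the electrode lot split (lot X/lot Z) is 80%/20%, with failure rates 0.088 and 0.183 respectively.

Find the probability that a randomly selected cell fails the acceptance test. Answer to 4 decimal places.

P(F) ≈ 0.0824

P(F|A) = 0.07·0.197 + 0.93·0.02 = 0.01379 + 0.0186 = 0.03239
P(F|B) = 0.8·0.088 + 0.2·0.183 = 0.0704 + 0.0366 = 0.107
By total probability over the outer partition,
P(F) = 0.33·0.03239 + 0.67·0.107
      = 0.0106887 + 0.07169 = 0.0823787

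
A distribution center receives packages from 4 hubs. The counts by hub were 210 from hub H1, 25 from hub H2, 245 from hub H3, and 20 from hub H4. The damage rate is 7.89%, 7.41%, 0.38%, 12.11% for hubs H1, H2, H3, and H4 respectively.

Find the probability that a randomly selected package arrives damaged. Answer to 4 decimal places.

Total: 210 + 25 + 245 + 20 = 500.
P(H1) = 210/500 = 0.42. P(H2) = 25/500 = 0.05. P(H3) = 245/500 = 0.49. P(H4) = 20/500 = 0.04.
Summing over the partition,
P(D) = P(D|H1)·P(H1) + P(D|H2)·P(H2) + P(D|H3)·P(H3) + P(D|H4)·P(H4)
      = 0.0789·0.42 + 0.0741·0.05 + 0.0038·0.49 + 0.1211·0.04
      = 0.033138 + 0.003705 + 0.001862 + 0.004844 = 0.043549

0.0435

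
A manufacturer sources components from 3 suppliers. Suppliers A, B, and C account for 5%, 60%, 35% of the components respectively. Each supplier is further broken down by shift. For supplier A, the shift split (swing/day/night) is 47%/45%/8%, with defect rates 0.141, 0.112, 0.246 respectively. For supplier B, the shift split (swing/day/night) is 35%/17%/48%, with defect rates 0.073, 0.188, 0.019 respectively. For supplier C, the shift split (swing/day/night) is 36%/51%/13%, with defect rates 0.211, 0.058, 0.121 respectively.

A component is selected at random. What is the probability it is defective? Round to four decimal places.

0.0892

P(D|A) = 0.47·0.141 + 0.45·0.112 + 0.08·0.246 = 0.06627 + 0.0504 + 0.01968 = 0.13635
P(D|B) = 0.35·0.073 + 0.17·0.188 + 0.48·0.019 = 0.02555 + 0.03196 + 0.00912 = 0.06663
P(D|C) = 0.36·0.211 + 0.51·0.058 + 0.13·0.121 = 0.07596 + 0.02958 + 0.01573 = 0.12127
Then overall,
P(D) = 0.05·0.13635 + 0.6·0.06663 + 0.35·0.12127
      = 0.0068175 + 0.039978 + 0.0424445 = 0.08924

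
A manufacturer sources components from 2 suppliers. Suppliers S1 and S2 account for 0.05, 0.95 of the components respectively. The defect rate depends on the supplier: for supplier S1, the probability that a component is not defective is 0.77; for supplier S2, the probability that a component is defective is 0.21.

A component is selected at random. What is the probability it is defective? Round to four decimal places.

P(D|S1) = 1 − 0.77 = 0.23.
P(D) = P(D|S1)·P(S1) + P(D|S2)·P(S2)
      = 0.23·0.05 + 0.21·0.95
      = 0.0115 + 0.1995 = 0.211

P(D) ≈ 0.2110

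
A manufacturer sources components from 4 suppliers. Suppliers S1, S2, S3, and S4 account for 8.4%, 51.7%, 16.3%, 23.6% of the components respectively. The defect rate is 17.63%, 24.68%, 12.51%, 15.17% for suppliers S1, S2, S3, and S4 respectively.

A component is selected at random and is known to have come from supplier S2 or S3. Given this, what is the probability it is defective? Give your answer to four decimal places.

Let S = {S2, S3}.
P(S) = 0.517 + 0.163 = 0.68.
P(D ∩ S) = 0.2468·0.517 + 0.1251·0.163 = 0.1275956 + 0.0203913 = 0.1479869.
P(D | S) = 0.1479869 / 0.68 = 0.217628…

0.2176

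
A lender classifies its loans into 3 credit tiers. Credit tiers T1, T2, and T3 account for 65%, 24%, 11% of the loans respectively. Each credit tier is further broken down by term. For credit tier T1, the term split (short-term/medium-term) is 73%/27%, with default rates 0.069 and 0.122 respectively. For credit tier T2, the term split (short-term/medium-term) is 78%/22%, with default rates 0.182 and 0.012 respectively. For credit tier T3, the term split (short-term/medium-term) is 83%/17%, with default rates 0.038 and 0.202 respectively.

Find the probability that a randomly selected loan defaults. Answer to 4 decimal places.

P(D) ≈ 0.0961

P(D|T1) = 0.73·0.069 + 0.27·0.122 = 0.05037 + 0.03294 = 0.08331
P(D|T2) = 0.78·0.182 + 0.22·0.012 = 0.14196 + 0.00264 = 0.1446
P(D|T3) = 0.83·0.038 + 0.17·0.202 = 0.03154 + 0.03434 = 0.06588
Then overall,
P(D) = 0.65·0.08331 + 0.24·0.1446 + 0.11·0.06588
      = 0.0541515 + 0.034704 + 0.0072468 = 0.0961023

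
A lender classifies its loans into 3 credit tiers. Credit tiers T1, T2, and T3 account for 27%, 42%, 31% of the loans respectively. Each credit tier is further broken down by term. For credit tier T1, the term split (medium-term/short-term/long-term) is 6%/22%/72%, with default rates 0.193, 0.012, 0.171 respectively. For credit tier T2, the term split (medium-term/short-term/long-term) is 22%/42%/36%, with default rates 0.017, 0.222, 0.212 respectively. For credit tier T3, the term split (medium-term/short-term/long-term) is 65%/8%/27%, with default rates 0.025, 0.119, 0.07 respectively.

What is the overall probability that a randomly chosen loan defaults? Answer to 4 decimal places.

0.1237

P(D|T1) = 0.06·0.193 + 0.22·0.012 + 0.72·0.171 = 0.01158 + 0.00264 + 0.12312 = 0.13734
P(D|T2) = 0.22·0.017 + 0.42·0.222 + 0.36·0.212 = 0.00374 + 0.09324 + 0.07632 = 0.1733
P(D|T3) = 0.65·0.025 + 0.08·0.119 + 0.27·0.07 = 0.01625 + 0.00952 + 0.0189 = 0.04467
Then overall,
P(D) = 0.27·0.13734 + 0.42·0.1733 + 0.31·0.04467
      = 0.0370818 + 0.072786 + 0.0138477 = 0.1237155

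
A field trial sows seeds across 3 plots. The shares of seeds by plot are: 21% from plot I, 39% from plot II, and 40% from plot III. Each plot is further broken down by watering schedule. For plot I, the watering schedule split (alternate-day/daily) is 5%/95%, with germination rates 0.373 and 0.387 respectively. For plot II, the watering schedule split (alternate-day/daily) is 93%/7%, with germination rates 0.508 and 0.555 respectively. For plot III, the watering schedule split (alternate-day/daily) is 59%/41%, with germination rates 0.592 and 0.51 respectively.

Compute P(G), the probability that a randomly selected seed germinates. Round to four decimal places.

0.5039

P(G|I) = 0.05·0.373 + 0.95·0.387 = 0.01865 + 0.36765 = 0.3863
P(G|II) = 0.93·0.508 + 0.07·0.555 = 0.47244 + 0.03885 = 0.51129
P(G|III) = 0.59·0.592 + 0.41·0.51 = 0.34928 + 0.2091 = 0.55838
By total probability over the outer partition,
P(G) = 0.21·0.3863 + 0.39·0.51129 + 0.4·0.55838
      = 0.081123 + 0.1994031 + 0.223352 = 0.5038781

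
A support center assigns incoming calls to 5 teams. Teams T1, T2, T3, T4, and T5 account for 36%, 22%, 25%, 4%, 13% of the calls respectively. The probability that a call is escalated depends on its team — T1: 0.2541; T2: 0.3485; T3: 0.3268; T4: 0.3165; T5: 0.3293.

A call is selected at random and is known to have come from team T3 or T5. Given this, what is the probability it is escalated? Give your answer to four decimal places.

Let S = {T3, T5}.
P(S) = 0.25 + 0.13 = 0.38.
P(E ∩ S) = 0.3268·0.25 + 0.3293·0.13 = 0.0817 + 0.042809 = 0.124509.
P(E | S) = 0.124509 / 0.38 = 0.327655…

0.3277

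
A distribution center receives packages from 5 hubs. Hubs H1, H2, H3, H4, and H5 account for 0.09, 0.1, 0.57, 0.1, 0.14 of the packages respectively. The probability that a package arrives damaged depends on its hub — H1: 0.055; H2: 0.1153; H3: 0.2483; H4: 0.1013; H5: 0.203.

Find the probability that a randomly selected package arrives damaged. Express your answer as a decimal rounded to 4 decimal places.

0.1966

By the law of total probability,
P(D) = P(D|H1)·P(H1) + P(D|H2)·P(H2) + P(D|H3)·P(H3) + P(D|H4)·P(H4) + P(D|H5)·P(H5)
      = 0.055·0.09 + 0.1153·0.1 + 0.2483·0.57 + 0.1013·0.1 + 0.203·0.14
      = 0.00495 + 0.01153 + 0.141531 + 0.01013 + 0.02842 = 0.196561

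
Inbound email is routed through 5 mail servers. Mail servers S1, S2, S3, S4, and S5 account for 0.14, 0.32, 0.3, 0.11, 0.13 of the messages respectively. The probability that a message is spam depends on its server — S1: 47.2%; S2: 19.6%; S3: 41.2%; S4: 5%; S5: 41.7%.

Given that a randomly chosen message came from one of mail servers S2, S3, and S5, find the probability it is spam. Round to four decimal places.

P(S|J) ≈ 0.3207

Let J = {S2, S3, S5}.
P(J) = 0.32 + 0.3 + 0.13 = 0.75.
P(S ∩ J) = 0.196·0.32 + 0.412·0.3 + 0.417·0.13 = 0.06272 + 0.1236 + 0.05421 = 0.24053.
P(S | J) = 0.24053 / 0.75 = 0.320707…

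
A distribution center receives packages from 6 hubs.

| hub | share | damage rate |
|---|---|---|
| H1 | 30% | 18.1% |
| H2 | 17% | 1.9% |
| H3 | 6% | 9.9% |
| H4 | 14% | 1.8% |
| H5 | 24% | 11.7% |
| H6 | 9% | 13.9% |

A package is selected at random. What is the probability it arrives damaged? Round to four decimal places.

P(D) ≈ 0.1066

By the law of total probability,
P(D) = P(D|H1)·P(H1) + P(D|H2)·P(H2) + P(D|H3)·P(H3) + P(D|H4)·P(H4) + P(D|H5)·P(H5) + P(D|H6)·P(H6)
      = 0.181·0.3 + 0.019·0.17 + 0.099·0.06 + 0.018·0.14 + 0.117·0.24 + 0.139·0.09
      = 0.0543 + 0.00323 + 0.00594 + 0.00252 + 0.02808 + 0.01251 = 0.10658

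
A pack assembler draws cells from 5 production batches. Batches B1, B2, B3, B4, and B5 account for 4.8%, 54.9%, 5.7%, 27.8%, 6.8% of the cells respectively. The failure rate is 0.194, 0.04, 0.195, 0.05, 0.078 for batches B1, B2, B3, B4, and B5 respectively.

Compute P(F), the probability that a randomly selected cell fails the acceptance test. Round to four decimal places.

0.0616

By the law of total probability,
P(F) = P(F|B1)·P(B1) + P(F|B2)·P(B2) + P(F|B3)·P(B3) + P(F|B4)·P(B4) + P(F|B5)·P(B5)
      = 0.194·0.048 + 0.04·0.549 + 0.195·0.057 + 0.05·0.278 + 0.078·0.068
      = 0.009312 + 0.02196 + 0.011115 + 0.0139 + 0.005304 = 0.061591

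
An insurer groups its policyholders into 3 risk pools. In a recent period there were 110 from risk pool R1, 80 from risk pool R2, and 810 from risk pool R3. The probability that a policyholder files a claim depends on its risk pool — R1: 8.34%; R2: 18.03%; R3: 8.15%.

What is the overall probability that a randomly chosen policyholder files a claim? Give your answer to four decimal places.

0.0896

Total: 110 + 80 + 810 = 1000.
P(R1) = 110/1000 = 0.11. P(R2) = 80/1000 = 0.08. P(R3) = 810/1000 = 0.81.
P(C) = P(C|R1)·P(R1) + P(C|R2)·P(R2) + P(C|R3)·P(R3)
      = 0.0834·0.11 + 0.1803·0.08 + 0.0815·0.81
      = 0.009174 + 0.014424 + 0.066015 = 0.089613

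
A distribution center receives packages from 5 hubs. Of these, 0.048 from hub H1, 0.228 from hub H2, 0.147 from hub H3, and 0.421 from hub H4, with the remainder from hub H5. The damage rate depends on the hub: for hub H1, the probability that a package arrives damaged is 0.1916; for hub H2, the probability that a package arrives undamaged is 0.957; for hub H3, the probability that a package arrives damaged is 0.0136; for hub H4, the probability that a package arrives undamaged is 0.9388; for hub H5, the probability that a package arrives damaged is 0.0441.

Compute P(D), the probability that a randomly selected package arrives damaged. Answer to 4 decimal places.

P(H5) = 1 − (0.048 + 0.228 + 0.147 + 0.421) = 0.156.
P(D|H2) = 1 − 0.957 = 0.043.
P(D|H4) = 1 − 0.9388 = 0.0612.
By the law of total probability,
P(D) = P(D|H1)·P(H1) + P(D|H2)·P(H2) + P(D|H3)·P(H3) + P(D|H4)·P(H4) + P(D|H5)·P(H5)
      = 0.1916·0.048 + 0.043·0.228 + 0.0136·0.147 + 0.0612·0.421 + 0.0441·0.156
      = 0.0091968 + 0.009804 + 0.0019992 + 0.0257652 + 0.0068796 = 0.0536448

0.0536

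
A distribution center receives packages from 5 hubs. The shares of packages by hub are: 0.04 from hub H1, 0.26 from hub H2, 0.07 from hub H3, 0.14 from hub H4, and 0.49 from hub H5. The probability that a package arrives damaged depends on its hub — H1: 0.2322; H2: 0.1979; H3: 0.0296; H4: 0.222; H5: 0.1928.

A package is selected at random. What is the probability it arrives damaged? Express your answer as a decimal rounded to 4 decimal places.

0.1884

Summing over the partition,
P(D) = P(D|H1)·P(H1) + P(D|H2)·P(H2) + P(D|H3)·P(H3) + P(D|H4)·P(H4) + P(D|H5)·P(H5)
      = 0.2322·0.04 + 0.1979·0.26 + 0.0296·0.07 + 0.222·0.14 + 0.1928·0.49
      = 0.009288 + 0.051454 + 0.002072 + 0.03108 + 0.094472 = 0.188366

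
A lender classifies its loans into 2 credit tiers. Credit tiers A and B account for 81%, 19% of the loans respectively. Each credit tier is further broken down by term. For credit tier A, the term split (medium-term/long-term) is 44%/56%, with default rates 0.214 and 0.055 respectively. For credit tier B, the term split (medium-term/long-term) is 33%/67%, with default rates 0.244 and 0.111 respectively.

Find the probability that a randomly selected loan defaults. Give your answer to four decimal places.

P(D) ≈ 0.1306

P(D|A) = 0.44·0.214 + 0.56·0.055 = 0.09416 + 0.0308 = 0.12496
P(D|B) = 0.33·0.244 + 0.67·0.111 = 0.08052 + 0.07437 = 0.15489
By total probability over the outer partition,
P(D) = 0.81·0.12496 + 0.19·0.15489
      = 0.1012176 + 0.0294291 = 0.1306467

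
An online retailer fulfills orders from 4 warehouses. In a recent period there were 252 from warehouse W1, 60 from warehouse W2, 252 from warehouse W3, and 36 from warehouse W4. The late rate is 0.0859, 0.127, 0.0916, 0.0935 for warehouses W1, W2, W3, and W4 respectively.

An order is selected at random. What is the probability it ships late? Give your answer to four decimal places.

0.0929

Total: 252 + 60 + 252 + 36 = 600.
P(W1) = 252/600 = 0.42. P(W2) = 60/600 = 0.1. P(W3) = 252/600 = 0.42. P(W4) = 36/600 = 0.06.
P(L) = P(L|W1)·P(W1) + P(L|W2)·P(W2) + P(L|W3)·P(W3) + P(L|W4)·P(W4)
      = 0.0859·0.42 + 0.127·0.1 + 0.0916·0.42 + 0.0935·0.06
      = 0.036078 + 0.0127 + 0.038472 + 0.00561 = 0.09286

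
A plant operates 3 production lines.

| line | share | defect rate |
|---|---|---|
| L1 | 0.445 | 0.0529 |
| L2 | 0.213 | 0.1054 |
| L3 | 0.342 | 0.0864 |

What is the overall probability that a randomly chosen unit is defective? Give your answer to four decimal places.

P(D) ≈ 0.0755

By the law of total probability,
P(D) = P(D|L1)·P(L1) + P(D|L2)·P(L2) + P(D|L3)·P(L3)
      = 0.0529·0.445 + 0.1054·0.213 + 0.0864·0.342
      = 0.0235405 + 0.0224502 + 0.0295488 = 0.0755395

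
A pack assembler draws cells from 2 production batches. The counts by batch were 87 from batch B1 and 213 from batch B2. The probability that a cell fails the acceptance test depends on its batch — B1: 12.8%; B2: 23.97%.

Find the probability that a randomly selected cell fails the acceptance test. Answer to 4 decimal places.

0.2073

Total: 87 + 213 = 300.
P(B1) = 87/300 = 0.29. P(B2) = 213/300 = 0.71.
Using total probability over the partition,
P(F) = P(F|B1)·P(B1) + P(F|B2)·P(B2)
      = 0.128·0.29 + 0.2397·0.71
      = 0.03712 + 0.170187 = 0.207307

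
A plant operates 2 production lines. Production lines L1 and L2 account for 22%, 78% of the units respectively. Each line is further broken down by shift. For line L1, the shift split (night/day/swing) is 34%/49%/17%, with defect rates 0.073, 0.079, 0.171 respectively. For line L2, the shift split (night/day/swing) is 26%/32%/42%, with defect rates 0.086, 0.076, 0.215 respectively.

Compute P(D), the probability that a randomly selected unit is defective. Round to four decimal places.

P(D) ≈ 0.1272

P(D|L1) = 0.34·0.073 + 0.49·0.079 + 0.17·0.171 = 0.02482 + 0.03871 + 0.02907 = 0.0926
P(D|L2) = 0.26·0.086 + 0.32·0.076 + 0.42·0.215 = 0.02236 + 0.02432 + 0.0903 = 0.13698
By total probability over the outer partition,
P(D) = 0.22·0.0926 + 0.78·0.13698
      = 0.020372 + 0.1068444 = 0.1272164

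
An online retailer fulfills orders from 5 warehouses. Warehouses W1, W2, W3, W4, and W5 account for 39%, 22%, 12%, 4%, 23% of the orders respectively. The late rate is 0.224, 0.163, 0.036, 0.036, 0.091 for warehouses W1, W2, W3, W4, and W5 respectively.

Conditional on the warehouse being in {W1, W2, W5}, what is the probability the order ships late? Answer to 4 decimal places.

0.1716

Let S = {W1, W2, W5}.
P(S) = 0.39 + 0.22 + 0.23 = 0.84.
P(L ∩ S) = 0.224·0.39 + 0.163·0.22 + 0.091·0.23 = 0.08736 + 0.03586 + 0.02093 = 0.14415.
P(L | S) = 0.14415 / 0.84 = 0.171607…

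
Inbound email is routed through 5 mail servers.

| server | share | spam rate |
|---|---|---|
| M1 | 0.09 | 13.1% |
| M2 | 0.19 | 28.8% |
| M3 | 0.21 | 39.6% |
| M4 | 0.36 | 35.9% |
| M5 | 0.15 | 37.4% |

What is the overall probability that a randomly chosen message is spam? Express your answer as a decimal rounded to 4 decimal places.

Summing over the partition,
P(S) = P(S|M1)·P(M1) + P(S|M2)·P(M2) + P(S|M3)·P(M3) + P(S|M4)·P(M4) + P(S|M5)·P(M5)
      = 0.131·0.09 + 0.288·0.19 + 0.396·0.21 + 0.359·0.36 + 0.374·0.15
      = 0.01179 + 0.05472 + 0.08316 + 0.12924 + 0.0561 = 0.33501

0.3350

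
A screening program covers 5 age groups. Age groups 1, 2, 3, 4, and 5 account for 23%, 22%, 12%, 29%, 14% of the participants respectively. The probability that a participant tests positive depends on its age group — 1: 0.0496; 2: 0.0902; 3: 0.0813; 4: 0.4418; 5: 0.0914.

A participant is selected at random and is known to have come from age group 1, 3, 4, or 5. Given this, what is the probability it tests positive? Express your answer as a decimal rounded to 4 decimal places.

Let S = {1, 3, 4, 5}.
P(S) = 0.23 + 0.12 + 0.29 + 0.14 = 0.78.
P(T ∩ S) = 0.0496·0.23 + 0.0813·0.12 + 0.4418·0.29 + 0.0914·0.14 = 0.011408 + 0.009756 + 0.128122 + 0.012796 = 0.162082.
P(T | S) = 0.162082 / 0.78 = 0.207797…

0.2078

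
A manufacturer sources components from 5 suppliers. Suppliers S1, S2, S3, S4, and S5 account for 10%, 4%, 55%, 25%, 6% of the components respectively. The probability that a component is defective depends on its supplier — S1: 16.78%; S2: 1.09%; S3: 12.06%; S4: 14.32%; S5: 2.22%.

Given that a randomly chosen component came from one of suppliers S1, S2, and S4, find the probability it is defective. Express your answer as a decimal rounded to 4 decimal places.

Let S = {S1, S2, S4}.
P(S) = 0.1 + 0.04 + 0.25 = 0.39.
P(D ∩ S) = 0.1678·0.1 + 0.0109·0.04 + 0.1432·0.25 = 0.01678 + 0.000436 + 0.0358 = 0.053016.
P(D | S) = 0.053016 / 0.39 = 0.135938…

0.1359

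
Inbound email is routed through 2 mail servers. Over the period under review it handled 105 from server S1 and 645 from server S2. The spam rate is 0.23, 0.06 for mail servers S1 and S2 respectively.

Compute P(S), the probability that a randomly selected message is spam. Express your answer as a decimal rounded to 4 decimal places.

Total: 105 + 645 = 750.
P(S1) = 105/750 = 0.14. P(S2) = 645/750 = 0.86.
P(S) = P(S|S1)·P(S1) + P(S|S2)·P(S2)
      = 0.23·0.14 + 0.06·0.86
      = 0.0322 + 0.0516 = 0.0838

P(S) ≈ 0.0838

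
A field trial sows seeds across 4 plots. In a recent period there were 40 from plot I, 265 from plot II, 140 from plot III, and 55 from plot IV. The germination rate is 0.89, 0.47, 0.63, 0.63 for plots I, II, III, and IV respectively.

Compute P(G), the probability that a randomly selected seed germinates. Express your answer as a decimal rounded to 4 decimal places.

P(G) ≈ 0.5660

Total: 40 + 265 + 140 + 55 = 500.
P(I) = 40/500 = 0.08. P(II) = 265/500 = 0.53. P(III) = 140/500 = 0.28. P(IV) = 55/500 = 0.11.
P(G) = P(G|I)·P(I) + P(G|II)·P(II) + P(G|III)·P(III) + P(G|IV)·P(IV)
      = 0.89·0.08 + 0.47·0.53 + 0.63·0.28 + 0.63·0.11
      = 0.0712 + 0.2491 + 0.1764 + 0.0693 = 0.566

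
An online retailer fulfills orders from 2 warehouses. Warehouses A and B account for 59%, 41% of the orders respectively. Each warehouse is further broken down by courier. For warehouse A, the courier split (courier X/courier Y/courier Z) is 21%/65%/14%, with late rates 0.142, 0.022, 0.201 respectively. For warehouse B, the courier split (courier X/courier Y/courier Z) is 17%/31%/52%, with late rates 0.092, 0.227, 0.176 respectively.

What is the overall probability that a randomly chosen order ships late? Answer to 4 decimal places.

0.1154

P(L|A) = 0.21·0.142 + 0.65·0.022 + 0.14·0.201 = 0.02982 + 0.0143 + 0.02814 = 0.07226
P(L|B) = 0.17·0.092 + 0.31·0.227 + 0.52·0.176 = 0.01564 + 0.07037 + 0.09152 = 0.17753
Then overall,
P(L) = 0.59·0.07226 + 0.41·0.17753
      = 0.0426334 + 0.0727873 = 0.1154207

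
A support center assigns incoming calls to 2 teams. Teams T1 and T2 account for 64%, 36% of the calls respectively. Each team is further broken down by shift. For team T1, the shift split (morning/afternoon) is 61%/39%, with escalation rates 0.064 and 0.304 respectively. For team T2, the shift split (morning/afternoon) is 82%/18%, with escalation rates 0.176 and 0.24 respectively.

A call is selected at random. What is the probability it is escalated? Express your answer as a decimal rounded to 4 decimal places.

P(E) ≈ 0.1684

P(E|T1) = 0.61·0.064 + 0.39·0.304 = 0.03904 + 0.11856 = 0.1576
P(E|T2) = 0.82·0.176 + 0.18·0.24 = 0.14432 + 0.0432 = 0.18752
Then overall,
P(E) = 0.64·0.1576 + 0.36·0.18752
      = 0.100864 + 0.0675072 = 0.1683712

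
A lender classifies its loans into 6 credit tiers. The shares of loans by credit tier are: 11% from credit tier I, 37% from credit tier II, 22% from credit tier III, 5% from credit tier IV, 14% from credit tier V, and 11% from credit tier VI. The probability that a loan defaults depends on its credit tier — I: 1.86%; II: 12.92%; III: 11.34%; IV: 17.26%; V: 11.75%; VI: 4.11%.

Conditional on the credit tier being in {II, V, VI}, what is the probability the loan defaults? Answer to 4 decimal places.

Let S = {II, V, VI}.
P(S) = 0.37 + 0.14 + 0.11 = 0.62.
P(D ∩ S) = 0.1292·0.37 + 0.1175·0.14 + 0.0411·0.11 = 0.047804 + 0.01645 + 0.004521 = 0.068775.
P(D | S) = 0.068775 / 0.62 = 0.110927…

0.1109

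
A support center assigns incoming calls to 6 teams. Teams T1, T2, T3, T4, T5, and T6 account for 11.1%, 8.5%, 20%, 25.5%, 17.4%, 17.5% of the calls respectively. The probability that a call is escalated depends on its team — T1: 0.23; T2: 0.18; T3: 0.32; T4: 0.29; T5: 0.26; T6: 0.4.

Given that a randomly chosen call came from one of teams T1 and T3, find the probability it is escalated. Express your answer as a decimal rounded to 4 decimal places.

0.2879

Let S = {T1, T3}.
P(S) = 0.111 + 0.2 = 0.311.
P(E ∩ S) = 0.23·0.111 + 0.32·0.2 = 0.02553 + 0.064 = 0.08953.
P(E | S) = 0.08953 / 0.311 = 0.287878…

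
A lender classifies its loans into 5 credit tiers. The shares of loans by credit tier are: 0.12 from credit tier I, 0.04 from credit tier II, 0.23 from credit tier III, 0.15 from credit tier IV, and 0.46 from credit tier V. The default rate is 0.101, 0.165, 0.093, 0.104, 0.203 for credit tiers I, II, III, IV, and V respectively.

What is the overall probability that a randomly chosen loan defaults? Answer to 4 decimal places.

P(D) = P(D|I)·P(I) + P(D|II)·P(II) + P(D|III)·P(III) + P(D|IV)·P(IV) + P(D|V)·P(V)
      = 0.101·0.12 + 0.165·0.04 + 0.093·0.23 + 0.104·0.15 + 0.203·0.46
      = 0.01212 + 0.0066 + 0.02139 + 0.0156 + 0.09338 = 0.14909

0.1491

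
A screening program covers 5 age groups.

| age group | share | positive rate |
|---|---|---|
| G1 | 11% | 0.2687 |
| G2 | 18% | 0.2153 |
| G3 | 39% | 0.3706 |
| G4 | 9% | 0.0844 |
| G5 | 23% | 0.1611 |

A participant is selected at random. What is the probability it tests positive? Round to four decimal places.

0.2575

Using total probability over the partition,
P(T) = P(T|G1)·P(G1) + P(T|G2)·P(G2) + P(T|G3)·P(G3) + P(T|G4)·P(G4) + P(T|G5)·P(G5)
      = 0.2687·0.11 + 0.2153·0.18 + 0.3706·0.39 + 0.0844·0.09 + 0.1611·0.23
      = 0.029557 + 0.038754 + 0.144534 + 0.007596 + 0.037053 = 0.257494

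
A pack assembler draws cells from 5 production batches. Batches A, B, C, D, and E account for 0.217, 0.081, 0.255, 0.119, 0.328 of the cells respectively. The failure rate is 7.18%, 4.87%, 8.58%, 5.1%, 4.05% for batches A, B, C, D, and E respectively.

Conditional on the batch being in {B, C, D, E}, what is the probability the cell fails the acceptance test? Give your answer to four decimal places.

Let S = {B, C, D, E}.
P(S) = 0.081 + 0.255 + 0.119 + 0.328 = 0.783.
P(F ∩ S) = 0.0487·0.081 + 0.0858·0.255 + 0.051·0.119 + 0.0405·0.328 = 0.0039447 + 0.021879 + 0.006069 + 0.013284 = 0.0451767.
P(F | S) = 0.0451767 / 0.783 = 0.057697…

0.0577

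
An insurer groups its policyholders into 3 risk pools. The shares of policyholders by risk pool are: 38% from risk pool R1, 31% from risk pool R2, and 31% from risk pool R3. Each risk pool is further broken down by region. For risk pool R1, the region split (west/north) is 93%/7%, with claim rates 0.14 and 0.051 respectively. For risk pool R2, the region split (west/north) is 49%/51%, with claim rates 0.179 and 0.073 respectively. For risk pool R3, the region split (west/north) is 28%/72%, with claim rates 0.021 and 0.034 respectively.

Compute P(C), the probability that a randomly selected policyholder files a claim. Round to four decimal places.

P(C|R1) = 0.93·0.14 + 0.07·0.051 = 0.1302 + 0.00357 = 0.13377
P(C|R2) = 0.49·0.179 + 0.51·0.073 = 0.08771 + 0.03723 = 0.12494
P(C|R3) = 0.28·0.021 + 0.72·0.034 = 0.00588 + 0.02448 = 0.03036
Then overall,
P(C) = 0.38·0.13377 + 0.31·0.12494 + 0.31·0.03036
      = 0.0508326 + 0.0387314 + 0.0094116 = 0.0989756

P(C) ≈ 0.0990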